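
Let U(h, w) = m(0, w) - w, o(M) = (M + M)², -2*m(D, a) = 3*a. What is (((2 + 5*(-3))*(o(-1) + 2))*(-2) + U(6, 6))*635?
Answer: 89535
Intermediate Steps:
m(D, a) = -3*a/2
o(M) = 4*M² (o(M) = (2*M)² = 4*M²)
U(h, w) = -5*w/2 (U(h, w) = -3*w/2 - w = -5*w/2)
(((2 + 5*(-3))*(o(-1) + 2))*(-2) + U(6, 6))*635 = (((2 + 5*(-3))*(4*(-1)² + 2))*(-2) - 5/2*6)*635 = (((2 - 15)*(4*1 + 2))*(-2) - 15)*635 = (-13*(4 + 2)*(-2) - 15)*635 = (-13*6*(-2) - 15)*635 = (-78*(-2) - 15)*635 = (156 - 15)*635 = 141*635 = 89535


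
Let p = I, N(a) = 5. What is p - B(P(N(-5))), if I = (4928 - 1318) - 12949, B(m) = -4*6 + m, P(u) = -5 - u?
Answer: -9305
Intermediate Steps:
B(m) = -24 + m
I = -9339 (I = 3610 - 12949 = -9339)
p = -9339
p - B(P(N(-5))) = -9339 - (-24 + (-5 - 1*5)) = -9339 - (-24 + (-5 - 5)) = -9339 - (-24 - 10) = -9339 - 1*(-34) = -9339 + 34 = -9305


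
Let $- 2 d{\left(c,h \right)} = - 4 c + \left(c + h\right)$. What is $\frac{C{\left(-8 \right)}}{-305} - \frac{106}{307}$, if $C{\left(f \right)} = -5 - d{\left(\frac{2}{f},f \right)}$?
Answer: $- \frac{237457}{749080} \approx -0.317$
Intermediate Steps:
$d{\left(c,h \right)} = - \frac{h}{2} + \frac{3 c}{2}$ ($d{\left(c,h \right)} = - \frac{- 4 c + \left(c + h\right)}{2} = - \frac{h - 3 c}{2} = - \frac{h}{2} + \frac{3 c}{2}$)
$C{\left(f \right)} = -5 + \frac{f}{2} - \frac{3}{f}$ ($C{\left(f \right)} = -5 - \left(- \frac{f}{2} + \frac{3 \frac{2}{f}}{2}\right) = -5 - \left(- \frac{f}{2} + \frac{3}{f}\right) = -5 - \left(\frac{3}{f} - \frac{f}{2}\right) = -5 + \left(\frac{f}{2} - \frac{3}{f}\right) = -5 + \frac{f}{2} - \frac{3}{f}$)
$\frac{C{\left(-8 \right)}}{-305} - \frac{106}{307} = \frac{-5 + \frac{1}{2} \left(-8\right) - \frac{3}{-8}}{-305} - \frac{106}{307} = \left(-5 - 4 - - \frac{3}{8}\right) \left(- \frac{1}{305}\right) - \frac{106}{307} = \left(-5 - 4 + \frac{3}{8}\right) \left(- \frac{1}{305}\right) - \frac{106}{307} = \left(- \frac{69}{8}\right) \left(- \frac{1}{305}\right) - \frac{106}{307} = \frac{69}{2440} - \frac{106}{307} = - \frac{237457}{749080}$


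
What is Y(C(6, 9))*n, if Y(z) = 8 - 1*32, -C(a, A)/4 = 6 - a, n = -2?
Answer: 48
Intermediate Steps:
C(a, A) = -24 + 4*a (C(a, A) = -4*(6 - a) = -24 + 4*a)
Y(z) = -24 (Y(z) = 8 - 32 = -24)
Y(C(6, 9))*n = -24*(-2) = 48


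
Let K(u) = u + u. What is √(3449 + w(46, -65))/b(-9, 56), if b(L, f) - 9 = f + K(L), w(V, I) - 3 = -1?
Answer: √3451/47 ≈ 1.2499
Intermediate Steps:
K(u) = 2*u
w(V, I) = 2 (w(V, I) = 3 - 1 = 2)
b(L, f) = 9 + f + 2*L (b(L, f) = 9 + (f + 2*L) = 9 + f + 2*L)
√(3449 + w(46, -65))/b(-9, 56) = √(3449 + 2)/(9 + 56 + 2*(-9)) = √3451/(9 + 56 - 18) = √3451/47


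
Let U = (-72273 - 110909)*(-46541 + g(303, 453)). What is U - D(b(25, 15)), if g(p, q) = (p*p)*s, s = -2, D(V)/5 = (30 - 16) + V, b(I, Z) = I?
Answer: 42160985743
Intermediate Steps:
D(V) = 70 + 5*V (D(V) = 5*((30 - 16) + V) = 5*(14 + V) = 70 + 5*V)
g(p, q) = -2*p² (g(p, q) = (p*p)*(-2) = p²*(-2) = -2*p²)
U = 42160985938 (U = (-72273 - 110909)*(-46541 - 2*303²) = -183182*(-46541 - 2*91809) = -183182*(-46541 - 183618) = -183182*(-230159) = 42160985938)
U - D(b(25, 15)) = 42160985938 - (70 + 5*25) = 42160985938 - (70 + 125) = 42160985938 - 1*195 = 42160985938 - 195 = 42160985743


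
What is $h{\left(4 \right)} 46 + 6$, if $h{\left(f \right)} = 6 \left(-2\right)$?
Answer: $-546$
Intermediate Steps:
$h{\left(f \right)} = -12$
$h{\left(4 \right)} 46 + 6 = \left(-12\right) 46 + 6 = -552 + 6 = -546$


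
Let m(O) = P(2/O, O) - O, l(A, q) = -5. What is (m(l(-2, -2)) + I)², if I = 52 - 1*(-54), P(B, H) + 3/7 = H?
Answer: 546121/49 ≈ 11145.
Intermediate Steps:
P(B, H) = -3/7 + H
m(O) = -3/7 (m(O) = (-3/7 + O) - O = -3/7)
I = 106 (I = 52 + 54 = 106)
(m(l(-2, -2)) + I)² = (-3/7 + 106)² = (739/7)² = 546121/49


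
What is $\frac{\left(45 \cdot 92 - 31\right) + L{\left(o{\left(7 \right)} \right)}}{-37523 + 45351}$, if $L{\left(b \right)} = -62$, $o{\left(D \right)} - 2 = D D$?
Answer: $\frac{213}{412} \approx 0.51699$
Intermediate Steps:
$o{\left(D \right)} = 2 + D^{2}$ ($o{\left(D \right)} = 2 + D D = 2 + D^{2}$)
$\frac{\left(45 \cdot 92 - 31\right) + L{\left(o{\left(7 \right)} \right)}}{-37523 + 45351} = \frac{\left(45 \cdot 92 - 31\right) - 62}{-37523 + 45351} = \frac{\left(4140 - 31\right) - 62}{7828} = \left(4109 - 62\right) \frac{1}{7828} = 4047 \cdot \frac{1}{7828} = \frac{213}{412}$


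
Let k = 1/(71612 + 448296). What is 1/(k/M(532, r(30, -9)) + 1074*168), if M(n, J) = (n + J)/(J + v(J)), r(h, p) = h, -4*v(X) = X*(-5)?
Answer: 584376592/105440237247879 ≈ 5.5423e-6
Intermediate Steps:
v(X) = 5*X/4 (v(X) = -X*(-5)/4 = -(-5)*X/4 = 5*X/4)
M(n, J) = 4*(J + n)/(9*J) (M(n, J) = (n + J)/(J + 5*J/4) = (J + n)/((9*J/4)) = (J + n)*(4/(9*J)) = 4*(J + n)/(9*J))
k = 1/519908 ≈ 1.9234e-6
1/(k/M(532, r(30, -9)) + 1074*168) = 1/(1/(519908*(((4/9)*(30 + 532)/30))) + 1074*168) = 1/(1/(519908*(((4/9)*(1/30)*562))) + 180432) = 1/(1/(519908*(1124/135)) + 180432) = 1/((1/519908)*(135/1124) + 180432) = 1/(135/584376592 + 180432) = 1/(105440237247879/584376592) = 584376592/105440237247879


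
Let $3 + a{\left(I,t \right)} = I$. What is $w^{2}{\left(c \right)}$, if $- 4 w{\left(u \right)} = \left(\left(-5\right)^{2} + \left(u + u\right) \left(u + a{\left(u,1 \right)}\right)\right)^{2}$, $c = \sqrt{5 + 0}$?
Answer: $\frac{6320025}{16} - \frac{297675 \sqrt{5}}{2} \approx 62191.0$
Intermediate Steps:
$a{\left(I,t \right)} = -3 + I$
$c = \sqrt{5} \approx 2.2361$
$w{\left(u \right)} = - \frac{\left(25 + 2 u \left(-3 + 2 u\right)\right)^{2}}{4}$ ($w{\left(u \right)} = - \frac{\left(\left(-5\right)^{2} + \left(u + u\right) \left(u + \left(-3 + u\right)\right)\right)^{2}}{4} = - \frac{\left(25 + 2 u \left(-3 + 2 u\right)\right)^{2}}{4}$)
$w^{2}{\left(c \right)} = \left(- \frac{\left(25 - 6 \sqrt{5} + 4 \left(\sqrt{5}\right)^{2}\right)^{2}}{4}\right)^{2} = \left(- \frac{\left(25 - 6 \sqrt{5} + 4 \cdot 5\right)^{2}}{4}\right)^{2} = \left(- \frac{\left(25 - 6 \sqrt{5} + 20\right)^{2}}{4}\right)^{2} = \left(- \frac{\left(45 - 6 \sqrt{5}\right)^{2}}{4}\right)^{2} = \frac{\left(45 - 6 \sqrt{5}\right)^{4}}{16}$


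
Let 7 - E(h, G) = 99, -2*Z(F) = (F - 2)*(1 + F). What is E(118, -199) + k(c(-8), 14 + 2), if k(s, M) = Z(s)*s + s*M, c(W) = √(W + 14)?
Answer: -89 + 14*√6 ≈ -54.707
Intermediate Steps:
Z(F) = -(1 + F)*(-2 + F)/2 (Z(F) = -(F - 2)*(1 + F)/2 = -(-2 + F)*(1 + F)/2 = -(1 + F)*(-2 + F)/2)
E(h, G) = -92 (E(h, G) = 7 - 1*99 = 7 - 99 = -92)
c(W) = √(14 + W)
k(s, M) = M*s + s*(1 + s/2 - s²/2) (k(s, M) = (1 + s/2 - s²/2)*s + s*M = s*(1 + s/2 - s²/2) + M*s = M*s + s*(1 + s/2 - s²/2))
E(118, -199) + k(c(-8), 14 + 2) = -92 + √(14 - 8)*(2 + √(14 - 8) - (√(14 - 8))² + 2*(14 + 2))/2 = -92 + √6*(2 + √6 - (√6)² + 2*16)/2 = -92 + √6*(2 + √6 - 1*6 + 32)/2 = -92 + √6*(2 + √6 - 6 + 32)/2 = -92 + √6*(28 + √6)/2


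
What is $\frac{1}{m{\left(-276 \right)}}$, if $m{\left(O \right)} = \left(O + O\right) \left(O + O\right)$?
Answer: $\frac{1}{304704} \approx 3.2819 \cdot 10^{-6}$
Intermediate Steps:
$m{\left(O \right)} = 4 O^{2}$ ($m{\left(O \right)} = 2 O 2 O = 4 O^{2}$)
$\frac{1}{m{\left(-276 \right)}} = \frac{1}{4 \left(-276\right)^{2}} = \frac{1}{4 \cdot 76176} = \frac{1}{304704}$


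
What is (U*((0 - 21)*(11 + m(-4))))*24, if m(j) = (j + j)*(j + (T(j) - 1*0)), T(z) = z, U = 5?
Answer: -189000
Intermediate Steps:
m(j) = 4*j² (m(j) = (j + j)*(j + (j - 1*0)) = (2*j)*(j + (j + 0)) = (2*j)*(j + j) = (2*j)*(2*j) = 4*j²)
(U*((0 - 21)*(11 + m(-4))))*24 = (5*((0 - 21)*(11 + 4*(-4)²)))*24 = (5*(-21*(11 + 4*16)))*24 = (5*(-21*(11 + 64)))*24 = (5*(-21*75))*24 = (5*(-1575))*24 = -7875*24 = -189000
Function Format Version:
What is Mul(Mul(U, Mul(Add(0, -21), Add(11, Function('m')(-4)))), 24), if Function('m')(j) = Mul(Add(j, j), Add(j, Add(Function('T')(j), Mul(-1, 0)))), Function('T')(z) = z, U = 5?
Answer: -189000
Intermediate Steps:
Function('m')(j) = Mul(4, Pow(j, 2)) (Function('m')(j) = Mul(Add(j, j), Add(j, Add(j, Mul(-1, 0)))) = Mul(Mul(2, j), Add(j, Add(j, 0))) = Mul(Mul(2, j), Add(j, j)) = Mul(Mul(2, j), Mul(2, j)) = Mul(4, Pow(j, 2)))
Mul(Mul(U, Mul(Add(0, -21), Add(11, Function('m')(-4)))), 24) = Mul(Mul(5, Mul(Add(0, -21), Add(11, Mul(4, Pow(-4, 2))))), 24) = Mul(Mul(5, Mul(-21, Add(11, Mul(4, 16)))), 24) = Mul(Mul(5, Mul(-21, Add(11, 64))), 24) = Mul(Mul(5, Mul(-21, 75)), 24) = Mul(Mul(5, -1575), 24) = Mul(-7875, 24) = -189000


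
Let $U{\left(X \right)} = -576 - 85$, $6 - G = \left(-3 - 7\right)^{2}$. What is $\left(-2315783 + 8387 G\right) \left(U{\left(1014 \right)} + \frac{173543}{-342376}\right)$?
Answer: $\frac{703043045152719}{342376} \approx 2.0534 \cdot 10^{9}$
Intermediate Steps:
$G = -94$ ($G = 6 - \left(-3 - 7\right)^{2} = 6 - \left(-10\right)^{2} = 6 - 100 = -94$)
$U{\left(X \right)} = -661$
$\left(-2315783 + 8387 G\right) \left(U{\left(1014 \right)} + \frac{173543}{-342376}\right) = \left(-2315783 + 8387 \left(-94\right)\right) \left(-661 + \frac{173543}{-342376}\right) = \left(-2315783 - 788378\right) \left(-661 + 173543 \left(- \frac{1}{342376}\right)\right) = - 3104161 \left(-661 - \frac{173543}{342376}\right) = \left(-3104161\right) \left(- \frac{226484079}{342376}\right) = \frac{703043045152719}{342376}$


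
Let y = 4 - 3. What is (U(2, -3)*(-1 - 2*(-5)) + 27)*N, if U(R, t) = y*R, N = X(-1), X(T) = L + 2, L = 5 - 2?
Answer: 225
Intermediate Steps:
L = 3
X(T) = 5 (X(T) = 3 + 2 = 5)
N = 5
y = 1
U(R, t) = R (U(R, t) = 1*R = R)
(U(2, -3)*(-1 - 2*(-5)) + 27)*N = (2*(-1 - 2*(-5)) + 27)*5 = (2*(-1 + 10) + 27)*5 = (2*9 + 27)*5 = (18 + 27)*5 = 45*5 = 225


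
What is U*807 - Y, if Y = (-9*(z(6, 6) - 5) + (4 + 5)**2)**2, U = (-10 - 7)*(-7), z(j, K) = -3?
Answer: 72624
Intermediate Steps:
U = 119 (U = -17*(-7) = 119)
Y = 23409 (Y = (-9*(-3 - 5) + (4 + 5)**2)**2 = (-9*(-8) + 9**2)**2 = (72 + 81)**2 = 153**2 = 23409)
U*807 - Y = 119*807 - 1*23409 = 96033 - 23409 = 72624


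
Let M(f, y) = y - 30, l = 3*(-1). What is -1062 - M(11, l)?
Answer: -1029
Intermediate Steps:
l = -3
M(f, y) = -30 + y
-1062 - M(11, l) = -1062 - (-30 - 3) = -1062 - 1*(-33) = -1062 + 33 = -1029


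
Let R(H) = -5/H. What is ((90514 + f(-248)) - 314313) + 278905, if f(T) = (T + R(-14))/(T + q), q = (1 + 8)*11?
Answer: 114954583/2086 ≈ 55108.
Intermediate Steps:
q = 99 (q = 9*11 = 99)
f(T) = (5/14 + T)/(99 + T) (f(T) = (T - 5/(-14))/(T + 99) = (T - 5*(-1/14))/(99 + T) = (T + 5/14)/(99 + T) = (5/14 + T)/(99 + T))
((90514 + f(-248)) - 314313) + 278905 = ((90514 + (5/14 - 248)/(99 - 248)) - 314313) + 278905 = ((90514 - 3467/14/(-149)) - 314313) + 278905 = ((90514 - 1/149*(-3467/14)) - 314313) + 278905 = ((90514 + 3467/2086) - 314313) + 278905 = (188815671/2086 - 314313) + 278905 = -466841247/2086 + 278905 = 114954583/2086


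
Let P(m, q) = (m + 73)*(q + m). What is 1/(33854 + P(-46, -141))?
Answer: 1/28805 ≈ 3.4716e-5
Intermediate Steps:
P(m, q) = (73 + m)*(m + q)
1/(33854 + P(-46, -141)) = 1/(33854 + ((-46)² + 73*(-46) + 73*(-141) - 46*(-141))) = 1/(33854 + (2116 - 3358 - 10293 + 6486)) = 1/(33854 - 5049) = 1/28805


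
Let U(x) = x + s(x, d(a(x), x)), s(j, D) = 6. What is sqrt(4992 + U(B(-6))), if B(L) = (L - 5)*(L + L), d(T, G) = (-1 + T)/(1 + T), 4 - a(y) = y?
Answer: 3*sqrt(570) ≈ 71.624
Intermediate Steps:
a(y) = 4 - y
d(T, G) = (-1 + T)/(1 + T)
B(L) = 2*L*(-5 + L) (B(L) = (-5 + L)*(2*L) = 2*L*(-5 + L))
U(x) = 6 + x (U(x) = x + 6 = 6 + x)
sqrt(4992 + U(B(-6))) = sqrt(4992 + (6 + 2*(-6)*(-5 - 6))) = sqrt(4992 + (6 + 2*(-6)*(-11))) = sqrt(4992 + (6 + 132)) = sqrt(4992 + 138) = sqrt(5130) = 3*sqrt(570)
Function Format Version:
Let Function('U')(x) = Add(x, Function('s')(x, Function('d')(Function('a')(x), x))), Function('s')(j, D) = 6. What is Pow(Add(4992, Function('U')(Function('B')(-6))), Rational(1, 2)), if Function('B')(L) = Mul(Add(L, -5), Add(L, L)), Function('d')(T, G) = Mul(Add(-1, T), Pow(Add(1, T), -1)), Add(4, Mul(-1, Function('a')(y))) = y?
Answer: Mul(3, Pow(570, Rational(1, 2))) ≈ 71.624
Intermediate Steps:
Function('a')(y) = Add(4, Mul(-1, y))
Function('d')(T, G) = Mul(Pow(Add(1, T), -1), Add(-1, T))
Function('B')(L) = Mul(2, L, Add(-5, L)) (Function('B')(L) = Mul(Add(-5, L), Mul(2, L)) = Mul(2, L, Add(-5, L)))
Function('U')(x) = Add(6, x) (Function('U')(x) = Add(x, 6) = Add(6, x))
Pow(Add(4992, Function('U')(Function('B')(-6))), Rational(1, 2)) = Pow(Add(4992, Add(6, Mul(2, -6, Add(-5, -6)))), Rational(1, 2)) = Pow(Add(4992, Add(6, Mul(2, -6, -11))), Rational(1, 2)) = Pow(Add(4992, Add(6, 132)), Rational(1, 2)) = Pow(Add(4992, 138), Rational(1, 2)) = Pow(5130, Rational(1, 2)) = Mul(3, Pow(570, Rational(1, 2)))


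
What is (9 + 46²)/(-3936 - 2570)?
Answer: -2125/6506 ≈ -0.32662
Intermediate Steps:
(9 + 46²)/(-3936 - 2570) = (9 + 2116)/(-6506) = 2125*(-1/6506) = -2125/6506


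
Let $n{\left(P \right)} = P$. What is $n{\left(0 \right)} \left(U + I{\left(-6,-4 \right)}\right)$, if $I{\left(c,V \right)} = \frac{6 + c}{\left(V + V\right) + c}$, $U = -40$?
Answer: $0$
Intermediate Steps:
$I{\left(c,V \right)} = \frac{6 + c}{c + 2 V}$ ($I{\left(c,V \right)} = \frac{6 + c}{2 V + c} = \frac{6 + c}{c + 2 V}$)
$n{\left(0 \right)} \left(U + I{\left(-6,-4 \right)}\right) = 0 \left(-40 + \frac{6 - 6}{-6 + 2 \left(-4\right)}\right) = 0 \left(-40 + \frac{1}{-6 - 8} \cdot 0\right) = 0 \left(-40 + \frac{1}{-14} \cdot 0\right) = 0 \left(-40 - 0\right) = 0 \left(-40 + 0\right) = 0 \left(-40\right) = 0$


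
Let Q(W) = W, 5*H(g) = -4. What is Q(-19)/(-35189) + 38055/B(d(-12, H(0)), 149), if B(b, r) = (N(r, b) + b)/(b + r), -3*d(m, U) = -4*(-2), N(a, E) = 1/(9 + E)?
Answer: -1015416198998/457457 ≈ -2.2197e+6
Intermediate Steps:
H(g) = -⅘ (H(g) = (⅕)*(-4) = -⅘)
d(m, U) = -8/3 (d(m, U) = -(-4)*(-2)/3 = -⅓*8 = -8/3)
B(b, r) = (b + 1/(9 + b))/(b + r) (B(b, r) = (1/(9 + b) + b)/(b + r) = (b + 1/(9 + b))/(b + r))
Q(-19)/(-35189) + 38055/B(d(-12, H(0)), 149) = -19/(-35189) + 38055/(((1 - 8*(9 - 8/3)/3)/((9 - 8/3)*(-8/3 + 149)))) = -19*(-1/35189) + 38055/(((1 - 8/3*19/3)/((19/3)*(439/3)))) = 19/35189 + 38055/(((3/19)*(3/439)*(1 - 152/9))) = 19/35189 + 38055/(((3/19)*(3/439)*(-143/9))) = 19/35189 + 38055/(-143/8341) = 19/35189 + 38055*(-8341/143) = 19/35189 - 317416755/143 = -1015416198998/457457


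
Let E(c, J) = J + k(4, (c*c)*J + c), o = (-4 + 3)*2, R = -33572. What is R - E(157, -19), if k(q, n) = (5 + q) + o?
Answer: -33560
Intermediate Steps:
o = -2 (o = -1*2 = -2)
k(q, n) = 3 + q (k(q, n) = (5 + q) - 2 = 3 + q)
E(c, J) = 7 + J (E(c, J) = J + (3 + 4) = J + 7 = 7 + J)
R - E(157, -19) = -33572 - (7 - 19) = -33572 - 1*(-12) = -33572 + 12 = -33560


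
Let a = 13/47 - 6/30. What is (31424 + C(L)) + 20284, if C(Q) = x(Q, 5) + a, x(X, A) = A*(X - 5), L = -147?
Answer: 11972798/235 ≈ 50948.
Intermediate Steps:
x(X, A) = A*(-5 + X)
a = 18/235 (a = 13*(1/47) - 6*1/30 = 13/47 - ⅕ = 18/235 ≈ 0.076596)
C(Q) = -5857/235 + 5*Q (C(Q) = 5*(-5 + Q) + 18/235 = (-25 + 5*Q) + 18/235 = -5857/235 + 5*Q)
(31424 + C(L)) + 20284 = (31424 + (-5857/235 + 5*(-147))) + 20284 = (31424 + (-5857/235 - 735)) + 20284 = (31424 - 178582/235) + 20284 = 7206058/235 + 20284 = 11972798/235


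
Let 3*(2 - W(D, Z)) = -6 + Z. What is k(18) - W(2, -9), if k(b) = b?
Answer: 11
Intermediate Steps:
W(D, Z) = 4 - Z/3 (W(D, Z) = 2 - (-6 + Z)/3 = 2 + (2 - Z/3) = 4 - Z/3)
k(18) - W(2, -9) = 18 - (4 - 1/3*(-9)) = 18 - (4 + 3) = 18 - 1*7 = 18 - 7 = 11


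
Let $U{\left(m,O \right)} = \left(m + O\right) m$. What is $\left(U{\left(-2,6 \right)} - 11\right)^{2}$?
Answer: $361$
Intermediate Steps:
$U{\left(m,O \right)} = m \left(O + m\right)$ ($U{\left(m,O \right)} = \left(O + m\right) m = m \left(O + m\right)$)
$\left(U{\left(-2,6 \right)} - 11\right)^{2} = \left(- 2 \left(6 - 2\right) - 11\right)^{2} = \left(\left(-2\right) 4 - 11\right)^{2} = \left(-8 - 11\right)^{2} = \left(-19\right)^{2} = 361$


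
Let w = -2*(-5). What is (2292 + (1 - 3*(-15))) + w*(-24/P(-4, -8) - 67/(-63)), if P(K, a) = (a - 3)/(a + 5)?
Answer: 1582244/693 ≈ 2283.2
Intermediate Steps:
P(K, a) = (-3 + a)/(5 + a)
w = 10
(2292 + (1 - 3*(-15))) + w*(-24/P(-4, -8) - 67/(-63)) = (2292 + (1 - 3*(-15))) + 10*(-24*(5 - 8)/(-3 - 8) - 67/(-63)) = (2292 + (1 + 45)) + 10*(-24/(-11/(-3)) - 67*(-1/63)) = (2292 + 46) + 10*(-24/((-1/3*(-11))) + 67/63) = 2338 + 10*(-24/11/3 + 67/63) = 2338 + 10*(-24*3/11 + 67/63) = 2338 + 10*(-72/11 + 67/63) = 2338 + 10*(-3799/693) = 2338 - 37990/693 = 1582244/693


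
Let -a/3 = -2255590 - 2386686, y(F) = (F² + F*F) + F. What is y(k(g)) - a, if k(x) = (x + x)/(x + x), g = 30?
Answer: -13926825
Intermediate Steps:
k(x) = 1 (k(x) = (2*x)/((2*x)) = (2*x)*(1/(2*x)) = 1)
y(F) = F + 2*F² (y(F) = (F² + F²) + F = 2*F² + F = F + 2*F²)
a = 13926828 (a = -3*(-2255590 - 2386686) = -3*(-4642276) = 13926828)
y(k(g)) - a = 1*(1 + 2*1) - 1*13926828 = 1*(1 + 2) - 13926828 = 1*3 - 13926828 = 3 - 13926828 = -13926825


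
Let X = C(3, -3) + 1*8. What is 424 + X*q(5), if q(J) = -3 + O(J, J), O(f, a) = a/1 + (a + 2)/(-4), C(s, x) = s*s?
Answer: 1713/4 ≈ 428.25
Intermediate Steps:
C(s, x) = s²
O(f, a) = -½ + 3*a/4 (O(f, a) = a*1 + (2 + a)*(-¼) = a + (-½ - a/4) = -½ + 3*a/4)
q(J) = -7/2 + 3*J/4 (q(J) = -3 + (-½ + 3*J/4) = -7/2 + 3*J/4)
X = 17 (X = 3² + 1*8 = 9 + 8 = 17)
424 + X*q(5) = 424 + 17*(-7/2 + (¾)*5) = 424 + 17*(-7/2 + 15/4) = 424 + 17*(¼) = 424 + 17/4 = 1713/4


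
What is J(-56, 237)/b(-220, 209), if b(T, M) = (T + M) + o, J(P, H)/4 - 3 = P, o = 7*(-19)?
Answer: 53/36 ≈ 1.4722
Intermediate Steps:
o = -133
J(P, H) = 12 + 4*P
b(T, M) = -133 + M + T (b(T, M) = (T + M) - 133 = (M + T) - 133 = -133 + M + T)
J(-56, 237)/b(-220, 209) = (12 + 4*(-56))/(-133 + 209 - 220) = (12 - 224)/(-144) = -212*(-1/144) = 53/36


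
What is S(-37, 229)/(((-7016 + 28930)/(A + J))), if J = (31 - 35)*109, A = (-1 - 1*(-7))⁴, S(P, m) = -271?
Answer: -116530/10957 ≈ -10.635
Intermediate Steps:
A = 1296 (A = (-1 + 7)⁴ = 6⁴ = 1296)
J = -436 (J = -4*109 = -436)
S(-37, 229)/(((-7016 + 28930)/(A + J))) = -271*(1296 - 436)/(-7016 + 28930) = -271/(21914/860) = -271/(21914*(1/860)) = -271/10957/430 = -271*430/10957 = -116530/10957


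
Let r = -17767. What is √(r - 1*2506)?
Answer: I*√20273 ≈ 142.38*I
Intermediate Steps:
√(r - 1*2506) = √(-17767 - 1*2506) = √(-17767 - 2506) = √(-20273) = I*√20273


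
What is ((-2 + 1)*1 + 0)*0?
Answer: 0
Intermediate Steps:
((-2 + 1)*1 + 0)*0 = (-1*1 + 0)*0 = (-1 + 0)*0 = -1*0 = 0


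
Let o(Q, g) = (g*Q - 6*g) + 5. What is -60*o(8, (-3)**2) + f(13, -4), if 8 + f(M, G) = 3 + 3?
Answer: -1382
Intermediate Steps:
f(M, G) = -2 (f(M, G) = -8 + (3 + 3) = -8 + 6 = -2)
o(Q, g) = 5 - 6*g + Q*g (o(Q, g) = (Q*g - 6*g) + 5 = (-6*g + Q*g) + 5 = 5 - 6*g + Q*g)
-60*o(8, (-3)**2) + f(13, -4) = -60*(5 - 6*(-3)**2 + 8*(-3)**2) - 2 = -60*(5 - 6*9 + 8*9) - 2 = -60*(5 - 54 + 72) - 2 = -60*23 - 2 = -1380 - 2 = -1382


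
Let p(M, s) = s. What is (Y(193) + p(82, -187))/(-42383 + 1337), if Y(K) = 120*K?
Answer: -22973/41046 ≈ -0.55969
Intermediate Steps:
(Y(193) + p(82, -187))/(-42383 + 1337) = (120*193 - 187)/(-42383 + 1337) = (23160 - 187)/(-41046) = 22973*(-1/41046) = -22973/41046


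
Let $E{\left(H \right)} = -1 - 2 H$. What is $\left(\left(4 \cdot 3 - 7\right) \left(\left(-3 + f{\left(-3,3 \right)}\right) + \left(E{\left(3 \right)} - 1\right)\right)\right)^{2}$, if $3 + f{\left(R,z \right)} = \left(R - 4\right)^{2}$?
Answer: $30625$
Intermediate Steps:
$f{\left(R,z \right)} = -3 + \left(-4 + R\right)^{2}$ ($f{\left(R,z \right)} = -3 + \left(R - 4\right)^{2} = -3 + \left(-4 + R\right)^{2}$)
$\left(\left(4 \cdot 3 - 7\right) \left(\left(-3 + f{\left(-3,3 \right)}\right) + \left(E{\left(3 \right)} - 1\right)\right)\right)^{2} = \left(\left(4 \cdot 3 - 7\right) \left(\left(-3 - \left(3 - \left(-4 - 3\right)^{2}\right)\right) - 8\right)\right)^{2} = \left(\left(12 - 7\right) \left(\left(-3 - \left(3 - \left(-7\right)^{2}\right)\right) - 8\right)\right)^{2} = \left(5 \left(\left(-3 + \left(-3 + 49\right)\right) - 8\right)\right)^{2} = \left(5 \left(\left(-3 + 46\right) - 8\right)\right)^{2} = \left(5 \left(43 - 8\right)\right)^{2} = \left(5 \cdot 35\right)^{2} = 175^{2} = 30625$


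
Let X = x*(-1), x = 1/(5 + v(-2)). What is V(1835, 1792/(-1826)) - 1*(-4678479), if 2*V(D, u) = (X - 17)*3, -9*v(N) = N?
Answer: 219887301/47 ≈ 4.6785e+6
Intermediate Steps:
v(N) = -N/9
x = 9/47 (x = 1/(5 - ⅑*(-2)) = 1/(5 + 2/9) = 1/(47/9) = 9/47 ≈ 0.19149)
X = -9/47 (X = (9/47)*(-1) = -9/47 ≈ -0.19149)
V(D, u) = -1212/47 (V(D, u) = ((-9/47 - 17)*3)/2 = (-808/47*3)/2 = (½)*(-2424/47) = -1212/47)
V(1835, 1792/(-1826)) - 1*(-4678479) = -1212/47 - 1*(-4678479) = -1212/47 + 4678479 = 219887301/47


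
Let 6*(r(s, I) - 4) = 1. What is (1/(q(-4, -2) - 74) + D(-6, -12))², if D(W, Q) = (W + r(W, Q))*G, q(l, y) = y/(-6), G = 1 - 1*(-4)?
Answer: 148181929/1758276 ≈ 84.277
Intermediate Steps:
r(s, I) = 25/6 (r(s, I) = 4 + (⅙)*1 = 4 + ⅙ = 25/6)
G = 5 (G = 1 + 4 = 5)
q(l, y) = -y/6 (q(l, y) = y*(-⅙) = -y/6)
D(W, Q) = 125/6 + 5*W (D(W, Q) = (W + 25/6)*5 = (25/6 + W)*5 = 125/6 + 5*W)
(1/(q(-4, -2) - 74) + D(-6, -12))² = (1/(-⅙*(-2) - 74) + (125/6 + 5*(-6)))² = (1/(⅓ - 74) + (125/6 - 30))² = (1/(-221/3) - 55/6)² = (-3/221 - 55/6)² = (-12173/1326)² = 148181929/1758276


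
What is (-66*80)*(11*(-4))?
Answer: 232320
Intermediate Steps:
(-66*80)*(11*(-4)) = -5280*(-44) = 232320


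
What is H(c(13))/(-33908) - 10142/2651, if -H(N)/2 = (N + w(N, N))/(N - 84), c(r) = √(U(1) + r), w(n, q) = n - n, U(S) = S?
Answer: -7862689005/2055214742 - 3*√14/4263931 ≈ -3.8257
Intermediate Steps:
w(n, q) = 0
c(r) = √(1 + r)
H(N) = -2*N/(-84 + N) (H(N) = -2*(N + 0)/(N - 84) = -2*N/(-84 + N))
H(c(13))/(-33908) - 10142/2651 = -2*√(1 + 13)/(-84 + √(1 + 13))/(-33908) - 10142/2651 = -2*√14/(-84 + √14)*(-1/33908) - 10142*1/2651 = √14/(16954*(-84 + √14)) - 922/241 = -922/241 + √14/(16954*(-84 + √14))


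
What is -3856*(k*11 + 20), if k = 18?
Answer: -840608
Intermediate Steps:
-3856*(k*11 + 20) = -3856*(18*11 + 20) = -3856*(198 + 20) = -3856*218 = -840608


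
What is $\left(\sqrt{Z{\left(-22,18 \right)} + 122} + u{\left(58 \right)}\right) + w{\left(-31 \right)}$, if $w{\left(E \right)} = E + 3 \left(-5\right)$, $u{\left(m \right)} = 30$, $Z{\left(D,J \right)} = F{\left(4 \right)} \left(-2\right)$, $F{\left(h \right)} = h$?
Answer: $-16 + \sqrt{114} \approx -5.3229$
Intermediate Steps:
$Z{\left(D,J \right)} = -8$ ($Z{\left(D,J \right)} = 4 \left(-2\right) = -8$)
$w{\left(E \right)} = -15 + E$ ($w{\left(E \right)} = E - 15 = -15 + E$)
$\left(\sqrt{Z{\left(-22,18 \right)} + 122} + u{\left(58 \right)}\right) + w{\left(-31 \right)} = \left(\sqrt{-8 + 122} + 30\right) - 46 = \left(\sqrt{114} + 30\right) - 46 = \left(30 + \sqrt{114}\right) - 46 = -16 + \sqrt{114}$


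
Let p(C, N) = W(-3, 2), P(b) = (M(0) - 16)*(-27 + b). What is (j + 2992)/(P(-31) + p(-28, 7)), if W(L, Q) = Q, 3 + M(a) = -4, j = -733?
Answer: 2259/1336 ≈ 1.6909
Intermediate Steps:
M(a) = -7 (M(a) = -3 - 4 = -7)
P(b) = 621 - 23*b (P(b) = (-7 - 16)*(-27 + b) = -23*(-27 + b) = 621 - 23*b)
p(C, N) = 2
(j + 2992)/(P(-31) + p(-28, 7)) = (-733 + 2992)/((621 - 23*(-31)) + 2) = 2259/((621 + 713) + 2) = 2259/(1334 + 2) = 2259/1336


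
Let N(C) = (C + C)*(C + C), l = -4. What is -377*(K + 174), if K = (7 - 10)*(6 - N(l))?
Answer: -131196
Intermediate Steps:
N(C) = 4*C² (N(C) = (2*C)*(2*C) = 4*C²)
K = 174 (K = (7 - 10)*(6 - 4*(-4)²) = -3*(6 - 4*16) = -3*(6 - 1*64) = -3*(6 - 64) = -3*(-58) = 174)
-377*(K + 174) = -377*(174 + 174) = -377*348 = -131196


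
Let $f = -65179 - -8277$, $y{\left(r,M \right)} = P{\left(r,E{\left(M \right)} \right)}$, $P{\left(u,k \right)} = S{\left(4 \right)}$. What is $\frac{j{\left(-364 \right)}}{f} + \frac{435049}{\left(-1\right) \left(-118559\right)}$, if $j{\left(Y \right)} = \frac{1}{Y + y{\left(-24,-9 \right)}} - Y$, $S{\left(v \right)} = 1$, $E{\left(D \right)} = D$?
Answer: $\frac{8970457106645}{2448886651134} \approx 3.6631$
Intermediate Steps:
$P{\left(u,k \right)} = 1$
$y{\left(r,M \right)} = 1$
$j{\left(Y \right)} = \frac{1}{1 + Y} - Y$ ($j{\left(Y \right)} = \frac{1}{Y + 1} - Y = \frac{1}{1 + Y} - Y$)
$f = -56902$ ($f = -65179 + 8277 = -56902$)
$\frac{j{\left(-364 \right)}}{f} + \frac{435049}{\left(-1\right) \left(-118559\right)} = \frac{\frac{1}{1 - 364} \left(1 - -364 - \left(-364\right)^{2}\right)}{-56902} + \frac{435049}{\left(-1\right) \left(-118559\right)} = \frac{1 + 364 - 132496}{-363} \left(- \frac{1}{56902}\right) + \frac{435049}{118559} = - \frac{1 + 364 - 132496}{363} \left(- \frac{1}{56902}\right) + 435049 \cdot \frac{1}{118559} = \left(- \frac{1}{363}\right) \left(-132131\right) \left(- \frac{1}{56902}\right) + \frac{435049}{118559} = \frac{132131}{363} \left(- \frac{1}{56902}\right) + \frac{435049}{118559} = - \frac{132131}{20655426} + \frac{435049}{118559} = \frac{8970457106645}{2448886651134}$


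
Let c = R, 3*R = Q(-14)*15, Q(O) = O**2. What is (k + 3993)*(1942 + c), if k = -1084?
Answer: 8500098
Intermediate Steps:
R = 980 (R = ((-14)**2*15)/3 = (196*15)/3 = (1/3)*2940 = 980)
c = 980
(k + 3993)*(1942 + c) = (-1084 + 3993)*(1942 + 980) = 2909*2922 = 8500098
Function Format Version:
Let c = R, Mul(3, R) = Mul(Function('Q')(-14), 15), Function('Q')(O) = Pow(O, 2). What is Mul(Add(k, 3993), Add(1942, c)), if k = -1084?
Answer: 8500098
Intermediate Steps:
R = 980 (R = Mul(Rational(1, 3), Mul(Pow(-14, 2), 15)) = Mul(Rational(1, 3), Mul(196, 15)) = Mul(Rational(1, 3), 2940) = 980)
c = 980
Mul(Add(k, 3993), Add(1942, c)) = Mul(Add(-1084, 3993), Add(1942, 980)) = Mul(2909, 2922) = 8500098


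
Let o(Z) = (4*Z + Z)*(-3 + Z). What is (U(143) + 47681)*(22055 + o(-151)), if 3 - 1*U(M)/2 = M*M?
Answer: 939088425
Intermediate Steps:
U(M) = 6 - 2*M² (U(M) = 6 - 2*M*M = 6 - 2*M²)
o(Z) = 5*Z*(-3 + Z) (o(Z) = (5*Z)*(-3 + Z) = 5*Z*(-3 + Z))
(U(143) + 47681)*(22055 + o(-151)) = ((6 - 2*143²) + 47681)*(22055 + 5*(-151)*(-3 - 151)) = ((6 - 2*20449) + 47681)*(22055 + 5*(-151)*(-154)) = ((6 - 40898) + 47681)*(22055 + 116270) = (-40892 + 47681)*138325 = 6789*138325 = 939088425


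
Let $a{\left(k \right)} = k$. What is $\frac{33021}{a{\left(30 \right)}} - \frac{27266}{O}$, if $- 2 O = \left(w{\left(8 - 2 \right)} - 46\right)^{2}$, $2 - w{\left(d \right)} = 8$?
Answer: $\frac{3788531}{3380} \approx 1120.9$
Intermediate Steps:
$w{\left(d \right)} = -6$ ($w{\left(d \right)} = 2 - 8 = -6$)
$O = -1352$ ($O = - \frac{\left(-6 - 46\right)^{2}}{2} = - \frac{\left(-52\right)^{2}}{2} = \left(- \frac{1}{2}\right) 2704 = -1352$)
$\frac{33021}{a{\left(30 \right)}} - \frac{27266}{O} = \frac{33021}{30} - \frac{27266}{-1352} = 33021 \cdot \frac{1}{30} - - \frac{13633}{676} = \frac{11007}{10} + \frac{13633}{676} = \frac{3788531}{3380}$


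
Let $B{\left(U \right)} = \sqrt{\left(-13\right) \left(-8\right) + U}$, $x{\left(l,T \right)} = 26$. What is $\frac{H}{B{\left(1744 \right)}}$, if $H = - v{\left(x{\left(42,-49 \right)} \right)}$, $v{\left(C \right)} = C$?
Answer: $- \frac{13 \sqrt{462}}{462} \approx -0.60481$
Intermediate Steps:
$B{\left(U \right)} = \sqrt{104 + U}$
$H = -26$ ($H = \left(-1\right) 26 = -26$)
$\frac{H}{B{\left(1744 \right)}} = - \frac{26}{\sqrt{104 + 1744}} = - \frac{26}{\sqrt{1848}} = - \frac{26}{2 \sqrt{462}} = - 26 \frac{\sqrt{462}}{924} = - \frac{13 \sqrt{462}}{462}$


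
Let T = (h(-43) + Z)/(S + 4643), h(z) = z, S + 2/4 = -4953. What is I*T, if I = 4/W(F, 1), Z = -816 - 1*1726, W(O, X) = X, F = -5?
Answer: 20680/621 ≈ 33.301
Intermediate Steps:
S = -9907/2 (S = -1/2 - 4953 = -9907/2 ≈ -4953.5)
Z = -2542 (Z = -816 - 1726 = -2542)
T = 5170/621 (T = (-43 - 2542)/(-9907/2 + 4643) = -2585/(-621/2) = -2585*(-2/621) = 5170/621 ≈ 8.3253)
I = 4 (I = 4/1 = 4*1 = 4)
I*T = 4*(5170/621) = 20680/621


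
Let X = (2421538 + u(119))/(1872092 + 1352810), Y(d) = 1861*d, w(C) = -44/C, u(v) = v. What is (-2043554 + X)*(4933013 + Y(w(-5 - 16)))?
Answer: -683246132353944153007/67722942 ≈ -1.0089e+13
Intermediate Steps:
X = 2421657/3224902 (X = (2421538 + 119)/(1872092 + 1352810) = 2421657/3224902 ≈ 0.75092)
(-2043554 + X)*(4933013 + Y(w(-5 - 16))) = (-2043554 + 2421657/3224902)*(4933013 + 1861*(-44/(-5 - 16))) = -6590258960051*(4933013 + 1861*(-44/(-21)))/3224902 = -6590258960051*(4933013 + 1861*(-44*(-1/21)))/3224902 = -6590258960051*(4933013 + 1861*(44/21))/3224902 = -6590258960051*(4933013 + 81884/21)/3224902 = -6590258960051/3224902*103675157/21 = -683246132353944153007/67722942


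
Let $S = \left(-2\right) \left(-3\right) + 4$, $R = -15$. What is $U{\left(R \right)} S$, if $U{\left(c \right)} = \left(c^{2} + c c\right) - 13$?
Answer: $4370$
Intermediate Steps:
$U{\left(c \right)} = -13 + 2 c^{2}$ ($U{\left(c \right)} = \left(c^{2} + c^{2}\right) - 13 = 2 c^{2} - 13 = -13 + 2 c^{2}$)
$S = 10$ ($S = 6 + 4 = 10$)
$U{\left(R \right)} S = \left(-13 + 2 \left(-15\right)^{2}\right) 10 = \left(-13 + 2 \cdot 225\right) 10 = \left(-13 + 450\right) 10 = 437 \cdot 10 = 4370$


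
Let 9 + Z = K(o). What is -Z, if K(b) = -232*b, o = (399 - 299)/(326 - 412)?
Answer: -11213/43 ≈ -260.77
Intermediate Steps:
o = -50/43 (o = 100/(-86) = 100*(-1/86) = -50/43 ≈ -1.1628)
Z = 11213/43 (Z = -9 - 232*(-50/43) = -9 + 11600/43 = 11213/43 ≈ 260.77)
-Z = -1*11213/43 = -11213/43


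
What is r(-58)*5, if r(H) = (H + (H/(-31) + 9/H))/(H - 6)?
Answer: 505995/115072 ≈ 4.3972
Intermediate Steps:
r(H) = (9/H + 30*H/31)/(-6 + H) (r(H) = (H + (H*(-1/31) + 9/H))/(-6 + H) = (H + (-H/31 + 9/H))/(-6 + H) = (H + (9/H - H/31))/(-6 + H) = (9/H + 30*H/31)/(-6 + H))
r(-58)*5 = ((3/31)*(93 + 10*(-58)²)/(-58*(-6 - 58)))*5 = ((3/31)*(-1/58)*(93 + 10*3364)/(-64))*5 = ((3/31)*(-1/58)*(-1/64)*(93 + 33640))*5 = ((3/31)*(-1/58)*(-1/64)*33733)*5 = (101199/115072)*5 = 505995/115072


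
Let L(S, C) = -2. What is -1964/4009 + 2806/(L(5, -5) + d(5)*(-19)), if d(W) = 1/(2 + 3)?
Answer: -56303226/116261 ≈ -484.28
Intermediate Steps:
d(W) = ⅕ (d(W) = 1/5 = ⅕)
-1964/4009 + 2806/(L(5, -5) + d(5)*(-19)) = -1964/4009 + 2806/(-2 + (⅕)*(-19)) = -1964*1/4009 + 2806/(-2 - 19/5) = -1964/4009 + 2806/(-29/5) = -1964/4009 + 2806*(-5/29) = -1964/4009 - 14030/29 = -56303226/116261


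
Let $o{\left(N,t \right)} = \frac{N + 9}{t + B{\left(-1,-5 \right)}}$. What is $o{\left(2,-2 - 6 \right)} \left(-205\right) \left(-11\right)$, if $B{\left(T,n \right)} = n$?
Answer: $- \frac{24805}{13} \approx -1908.1$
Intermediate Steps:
$o{\left(N,t \right)} = \frac{9 + N}{-5 + t}$ ($o{\left(N,t \right)} = \frac{N + 9}{t - 5} = \frac{9 + N}{-5 + t}$)
$o{\left(2,-2 - 6 \right)} \left(-205\right) \left(-11\right) = \frac{9 + 2}{-5 - 8} \left(-205\right) \left(-11\right) = \frac{1}{-5 - 8} \cdot 11 \left(-205\right) \left(-11\right) = \frac{1}{-13} \cdot 11 \left(-205\right) \left(-11\right) = \left(- \frac{1}{13}\right) 11 \left(-205\right) \left(-11\right) = \left(- \frac{11}{13}\right) \left(-205\right) \left(-11\right) = \frac{2255}{13} \left(-11\right) = - \frac{24805}{13}$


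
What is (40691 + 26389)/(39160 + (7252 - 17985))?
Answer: 67080/28427 ≈ 2.3597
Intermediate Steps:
(40691 + 26389)/(39160 + (7252 - 17985)) = 67080/(39160 - 10733) = 67080/28427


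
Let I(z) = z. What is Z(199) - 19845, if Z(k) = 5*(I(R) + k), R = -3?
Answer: -18865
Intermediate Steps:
Z(k) = -15 + 5*k (Z(k) = 5*(-3 + k) = -15 + 5*k)
Z(199) - 19845 = (-15 + 5*199) - 19845 = (-15 + 995) - 19845 = 980 - 19845 = -18865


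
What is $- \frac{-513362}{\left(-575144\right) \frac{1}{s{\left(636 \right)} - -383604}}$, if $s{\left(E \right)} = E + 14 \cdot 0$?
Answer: $- \frac{24656776860}{71893} \approx -3.4297 \cdot 10^{5}$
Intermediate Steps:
$s{\left(E \right)} = E$ ($s{\left(E \right)} = E + 0 = E$)
$- \frac{-513362}{\left(-575144\right) \frac{1}{s{\left(636 \right)} - -383604}} = - \frac{-513362}{\left(-575144\right) \frac{1}{636 - -383604}} = - \frac{-513362}{\left(-575144\right) \frac{1}{636 + 383604}} = - \frac{-513362}{\left(-575144\right) \frac{1}{384240}} = - \frac{-513362}{- \frac{71893}{48030}} = - \frac{\left(-513362\right) \left(-48030\right)}{71893} = \left(-1\right) \frac{24656776860}{71893} = - \frac{24656776860}{71893}$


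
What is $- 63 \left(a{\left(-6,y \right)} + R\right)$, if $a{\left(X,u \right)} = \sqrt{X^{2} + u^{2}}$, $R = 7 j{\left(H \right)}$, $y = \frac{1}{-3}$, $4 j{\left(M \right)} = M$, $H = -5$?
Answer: $\frac{2205}{4} - 105 \sqrt{13} \approx 172.67$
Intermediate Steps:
$j{\left(M \right)} = \frac{M}{4}$
$y = - \frac{1}{3} \approx -0.33333$
$R = - \frac{35}{4}$ ($R = 7 \cdot \frac{1}{4} \left(-5\right) = 7 \left(- \frac{5}{4}\right) = - \frac{35}{4} \approx -8.75$)
$- 63 \left(a{\left(-6,y \right)} + R\right) = - 63 \left(\sqrt{\left(-6\right)^{2} + \left(- \frac{1}{3}\right)^{2}} - \frac{35}{4}\right) = - 63 \left(\sqrt{36 + \frac{1}{9}} - \frac{35}{4}\right) = - 63 \left(\sqrt{\frac{325}{9}} - \frac{35}{4}\right) = - 63 \left(\frac{5 \sqrt{13}}{3} - \frac{35}{4}\right) = - 63 \left(- \frac{35}{4} + \frac{5 \sqrt{13}}{3}\right) = \frac{2205}{4} - 105 \sqrt{13}$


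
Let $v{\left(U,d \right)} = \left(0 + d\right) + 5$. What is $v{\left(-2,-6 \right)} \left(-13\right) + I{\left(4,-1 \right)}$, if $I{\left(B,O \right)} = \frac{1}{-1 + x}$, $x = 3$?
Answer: $\frac{27}{2} \approx 13.5$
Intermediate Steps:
$I{\left(B,O \right)} = \frac{1}{2}$ ($I{\left(B,O \right)} = \frac{1}{-1 + 3} = \frac{1}{2}$)
$v{\left(U,d \right)} = 5 + d$ ($v{\left(U,d \right)} = d + 5 = 5 + d$)
$v{\left(-2,-6 \right)} \left(-13\right) + I{\left(4,-1 \right)} = \left(5 - 6\right) \left(-13\right) + \frac{1}{2} = \left(-1\right) \left(-13\right) + \frac{1}{2} = 13 + \frac{1}{2} = \frac{27}{2}$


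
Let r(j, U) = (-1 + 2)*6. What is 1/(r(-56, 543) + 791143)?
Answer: 1/791149 ≈ 1.2640e-6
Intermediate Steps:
r(j, U) = 6 (r(j, U) = 1*6 = 6)
1/(r(-56, 543) + 791143) = 1/(6 + 791143) = 1/791149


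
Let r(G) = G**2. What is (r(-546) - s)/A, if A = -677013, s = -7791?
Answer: -101969/225671 ≈ -0.45185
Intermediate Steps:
(r(-546) - s)/A = ((-546)**2 - 1*(-7791))/(-677013) = (298116 + 7791)*(-1/677013) = 305907*(-1/677013) = -101969/225671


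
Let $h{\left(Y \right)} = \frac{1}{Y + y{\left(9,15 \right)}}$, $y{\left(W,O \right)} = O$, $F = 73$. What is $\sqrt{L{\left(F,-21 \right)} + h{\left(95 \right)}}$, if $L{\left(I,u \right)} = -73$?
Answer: $\frac{i \sqrt{883190}}{110} \approx 8.5435 i$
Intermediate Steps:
$h{\left(Y \right)} = \frac{1}{15 + Y}$ ($h{\left(Y \right)} = \frac{1}{Y + 15} = \frac{1}{15 + Y}$)
$\sqrt{L{\left(F,-21 \right)} + h{\left(95 \right)}} = \sqrt{-73 + \frac{1}{15 + 95}} = \sqrt{-73 + \frac{1}{110}} = \sqrt{- \frac{8029}{110}} = \frac{i \sqrt{883190}}{110}$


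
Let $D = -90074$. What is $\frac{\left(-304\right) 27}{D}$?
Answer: $\frac{4104}{45037} \approx 0.091125$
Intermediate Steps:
$\frac{\left(-304\right) 27}{D} = \frac{\left(-304\right) 27}{-90074} = \left(-8208\right) \left(- \frac{1}{90074}\right) = \frac{4104}{45037}$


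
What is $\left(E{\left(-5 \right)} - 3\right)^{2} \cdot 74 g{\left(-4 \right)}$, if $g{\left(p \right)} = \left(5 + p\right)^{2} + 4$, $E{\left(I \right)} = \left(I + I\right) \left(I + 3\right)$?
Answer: $106930$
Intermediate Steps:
$E{\left(I \right)} = 2 I \left(3 + I\right)$
$g{\left(p \right)} = 4 + \left(5 + p\right)^{2}$
$\left(E{\left(-5 \right)} - 3\right)^{2} \cdot 74 g{\left(-4 \right)} = \left(2 \left(-5\right) \left(3 - 5\right) - 3\right)^{2} \cdot 74 \left(4 + \left(5 - 4\right)^{2}\right) = \left(2 \left(-5\right) \left(-2\right) - 3\right)^{2} \cdot 74 \left(4 + 1^{2}\right) = \left(20 - 3\right)^{2} \cdot 74 \left(4 + 1\right) = 17^{2} \cdot 74 \cdot 5 = 289 \cdot 74 \cdot 5 = 21386 \cdot 5 = 106930$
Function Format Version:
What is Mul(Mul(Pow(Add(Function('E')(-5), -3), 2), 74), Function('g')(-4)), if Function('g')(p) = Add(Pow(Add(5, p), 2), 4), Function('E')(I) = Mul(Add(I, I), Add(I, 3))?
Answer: 106930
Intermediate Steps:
Function('E')(I) = Mul(2, I, Add(3, I)) (Function('E')(I) = Mul(Mul(2, I), Add(3, I)) = Mul(2, I, Add(3, I)))
Function('g')(p) = Add(4, Pow(Add(5, p), 2))
Mul(Mul(Pow(Add(Function('E')(-5), -3), 2), 74), Function('g')(-4)) = Mul(Mul(Pow(Add(Mul(2, -5, Add(3, -5)), -3), 2), 74), Add(4, Pow(Add(5, -4), 2))) = Mul(Mul(Pow(Add(Mul(2, -5, -2), -3), 2), 74), Add(4, Pow(1, 2))) = Mul(Mul(Pow(Add(20, -3), 2), 74), Add(4, 1)) = Mul(Mul(Pow(17, 2), 74), 5) = Mul(Mul(289, 74), 5) = Mul(21386, 5) = 106930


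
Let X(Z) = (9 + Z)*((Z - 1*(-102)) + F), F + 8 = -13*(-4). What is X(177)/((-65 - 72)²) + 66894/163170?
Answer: 1843076791/510422955 ≈ 3.6109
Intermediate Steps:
F = 44 (F = -8 - 13*(-4) = -8 + 52 = 44)
X(Z) = (9 + Z)*(146 + Z) (X(Z) = (9 + Z)*((Z - 1*(-102)) + 44) = (9 + Z)*((Z + 102) + 44) = (9 + Z)*((102 + Z) + 44) = (9 + Z)*(146 + Z))
X(177)/((-65 - 72)²) + 66894/163170 = (1314 + 177² + 155*177)/((-65 - 72)²) + 66894/163170 = (1314 + 31329 + 27435)/((-137)²) + 66894*(1/163170) = 60078/18769 + 11149/27195 = 1843076791/510422955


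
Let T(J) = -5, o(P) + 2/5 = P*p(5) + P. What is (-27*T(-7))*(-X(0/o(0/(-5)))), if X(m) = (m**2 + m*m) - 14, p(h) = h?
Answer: 1890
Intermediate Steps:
o(P) = -2/5 + 6*P (o(P) = -2/5 + (P*5 + P) = -2/5 + (5*P + P) = -2/5 + 6*P)
X(m) = -14 + 2*m**2 (X(m) = (m**2 + m**2) - 14 = 2*m**2 - 14 = -14 + 2*m**2)
(-27*T(-7))*(-X(0/o(0/(-5)))) = (-27*(-5))*(-(-14 + 2*(0/(-2/5 + 6*(0/(-5))))**2)) = 135*(-(-14 + 2*(0/(-2/5 + 6*(0*(-1/5))))**2)) = 135*(-(-14 + 2*(0/(-2/5 + 6*0))**2)) = 135*(-(-14 + 2*(0/(-2/5 + 0))**2)) = 135*(-(-14 + 2*(0/(-2/5))**2)) = 135*(-(-14 + 2*(0*(-5/2))**2)) = 135*(-(-14 + 2*0**2)) = 135*(-(-14 + 2*0)) = 135*(-(-14 + 0)) = 135*(-1*(-14)) = 135*14 = 1890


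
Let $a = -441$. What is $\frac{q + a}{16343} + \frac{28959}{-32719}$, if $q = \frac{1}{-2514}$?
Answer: $- \frac{1226092956943}{1344302715138} \approx -0.91207$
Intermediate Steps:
$q = - \frac{1}{2514} \approx -0.00039777$
$\frac{q + a}{16343} + \frac{28959}{-32719} = \frac{- \frac{1}{2514} - 441}{16343} + \frac{28959}{-32719} = \left(- \frac{1108675}{2514}\right) \frac{1}{16343} + 28959 \left(- \frac{1}{32719}\right) = - \frac{1108675}{41086302} - \frac{28959}{32719} = - \frac{1226092956943}{1344302715138}$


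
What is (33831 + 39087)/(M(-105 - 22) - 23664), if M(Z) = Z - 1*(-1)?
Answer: -12153/3965 ≈ -3.0651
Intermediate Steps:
M(Z) = 1 + Z (M(Z) = Z + 1 = 1 + Z)
(33831 + 39087)/(M(-105 - 22) - 23664) = (33831 + 39087)/((1 + (-105 - 22)) - 23664) = 72918/((1 - 127) - 23664) = 72918/(-126 - 23664) = 72918/(-23790) = 72918*(-1/23790) = -12153/3965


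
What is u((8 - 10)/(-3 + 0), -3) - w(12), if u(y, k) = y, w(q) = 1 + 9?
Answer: -28/3 ≈ -9.3333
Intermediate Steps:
w(q) = 10
u((8 - 10)/(-3 + 0), -3) - w(12) = (8 - 10)/(-3 + 0) - 1*10 = -2/(-3) - 10 = -2*(-⅓) - 10 = ⅔ - 10 = -28/3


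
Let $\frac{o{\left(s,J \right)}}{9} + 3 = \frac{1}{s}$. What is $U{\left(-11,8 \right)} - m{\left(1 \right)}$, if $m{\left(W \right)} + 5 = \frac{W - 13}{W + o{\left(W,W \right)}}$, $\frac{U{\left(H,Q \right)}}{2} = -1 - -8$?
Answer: $\frac{311}{17} \approx 18.294$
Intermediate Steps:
$o{\left(s,J \right)} = -27 + \frac{9}{s}$
$U{\left(H,Q \right)} = 14$ ($U{\left(H,Q \right)} = 2 \left(-1 - -8\right) = 2 \left(-1 + 8\right) = 2 \cdot 7 = 14$)
$m{\left(W \right)} = -5 + \frac{-13 + W}{-27 + W + \frac{9}{W}}$ ($m{\left(W \right)} = -5 + \frac{W - 13}{W - \left(27 - \frac{9}{W}\right)} = -5 + \frac{-13 + W}{-27 + W + \frac{9}{W}}$)
$U{\left(-11,8 \right)} - m{\left(1 \right)} = 14 - \frac{-45 + 135 \cdot 1 - 1 \left(13 + 4 \cdot 1\right)}{9 + 1 \left(-27 + 1\right)} = 14 - \frac{-45 + 135 - 1 \left(13 + 4\right)}{9 + 1 \left(-26\right)} = 14 - \frac{-45 + 135 - 1 \cdot 17}{9 - 26} = 14 - \frac{-45 + 135 - 17}{-17} = 14 - \left(- \frac{1}{17}\right) 73 = 14 - - \frac{73}{17} = 14 + \frac{73}{17} = \frac{311}{17}$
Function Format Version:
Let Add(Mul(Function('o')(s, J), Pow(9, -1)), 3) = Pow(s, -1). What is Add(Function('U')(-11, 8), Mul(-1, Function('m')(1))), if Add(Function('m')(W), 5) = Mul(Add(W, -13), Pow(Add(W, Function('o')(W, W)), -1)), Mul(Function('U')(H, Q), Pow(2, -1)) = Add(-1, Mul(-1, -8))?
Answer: Rational(311, 17) ≈ 18.294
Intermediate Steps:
Function('o')(s, J) = Add(-27, Mul(9, Pow(s, -1)))
Function('U')(H, Q) = 14 (Function('U')(H, Q) = Mul(2, Add(-1, Mul(-1, -8))) = Mul(2, Add(-1, 8)) = Mul(2, 7) = 14)
Function('m')(W) = Add(-5, Mul(Pow(Add(-27, W, Mul(9, Pow(W, -1))), -1), Add(-13, W))) (Function('m')(W) = Add(-5, Mul(Add(W, -13), Pow(Add(W, Add(-27, Mul(9, Pow(W, -1)))), -1))) = Add(-5, Mul(Add(-13, W), Pow(Add(-27, W, Mul(9, Pow(W, -1))), -1))) = Add(-5, Mul(Pow(Add(-27, W, Mul(9, Pow(W, -1))), -1), Add(-13, W))))
Add(Function('U')(-11, 8), Mul(-1, Function('m')(1))) = Add(14, Mul(-1, Mul(Pow(Add(9, Mul(1, Add(-27, 1))), -1), Add(-45, Mul(135, 1), Mul(-1, 1, Add(13, Mul(4, 1))))))) = Add(14, Mul(-1, Mul(Pow(Add(9, Mul(1, -26)), -1), Add(-45, 135, Mul(-1, 1, Add(13, 4)))))) = Add(14, Mul(-1, Mul(Pow(Add(9, -26), -1), Add(-45, 135, Mul(-1, 1, 17))))) = Add(14, Mul(-1, Mul(Pow(-17, -1), Add(-45, 135, -17)))) = Add(14, Mul(-1, Mul(Rational(-1, 17), 73))) = Add(14, Mul(-1, Rational(-73, 17))) = Add(14, Rational(73, 17)) = Rational(311, 17)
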